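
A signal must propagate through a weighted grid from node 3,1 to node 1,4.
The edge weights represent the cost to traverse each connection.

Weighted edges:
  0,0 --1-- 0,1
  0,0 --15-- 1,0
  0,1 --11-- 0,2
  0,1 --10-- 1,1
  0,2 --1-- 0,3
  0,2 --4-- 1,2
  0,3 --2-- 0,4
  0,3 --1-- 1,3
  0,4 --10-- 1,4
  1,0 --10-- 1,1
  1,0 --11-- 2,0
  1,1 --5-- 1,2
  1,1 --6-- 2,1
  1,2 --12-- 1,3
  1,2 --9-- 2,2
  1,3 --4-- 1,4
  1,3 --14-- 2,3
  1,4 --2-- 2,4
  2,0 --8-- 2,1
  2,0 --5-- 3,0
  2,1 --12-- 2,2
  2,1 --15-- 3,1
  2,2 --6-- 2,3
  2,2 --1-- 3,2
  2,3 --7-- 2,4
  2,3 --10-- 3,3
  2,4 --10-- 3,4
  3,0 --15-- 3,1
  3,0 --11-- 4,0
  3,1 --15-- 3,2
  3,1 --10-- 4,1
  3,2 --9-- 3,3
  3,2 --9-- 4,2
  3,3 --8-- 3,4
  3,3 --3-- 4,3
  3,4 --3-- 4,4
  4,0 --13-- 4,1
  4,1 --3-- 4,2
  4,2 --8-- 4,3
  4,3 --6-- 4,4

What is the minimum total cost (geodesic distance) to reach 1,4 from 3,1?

Shortest path: 3,1 → 3,2 → 2,2 → 2,3 → 2,4 → 1,4, total weight = 31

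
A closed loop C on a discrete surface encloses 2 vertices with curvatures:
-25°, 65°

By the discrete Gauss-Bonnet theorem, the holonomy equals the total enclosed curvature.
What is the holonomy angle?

Holonomy = total enclosed curvature = (-25°) + 65° = 40°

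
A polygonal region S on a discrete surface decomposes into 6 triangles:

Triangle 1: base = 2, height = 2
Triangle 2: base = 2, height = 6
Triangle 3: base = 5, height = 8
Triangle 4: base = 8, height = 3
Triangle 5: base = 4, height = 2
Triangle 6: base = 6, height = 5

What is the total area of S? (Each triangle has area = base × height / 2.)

(1/2)×2×2 + (1/2)×2×6 + (1/2)×5×8 + (1/2)×8×3 + (1/2)×4×2 + (1/2)×6×5 = 59.0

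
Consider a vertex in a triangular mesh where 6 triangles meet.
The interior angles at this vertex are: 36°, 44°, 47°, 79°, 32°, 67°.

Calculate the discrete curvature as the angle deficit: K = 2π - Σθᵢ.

Sum of angles = 305°. K = 360° - 305° = 55° = 11π/36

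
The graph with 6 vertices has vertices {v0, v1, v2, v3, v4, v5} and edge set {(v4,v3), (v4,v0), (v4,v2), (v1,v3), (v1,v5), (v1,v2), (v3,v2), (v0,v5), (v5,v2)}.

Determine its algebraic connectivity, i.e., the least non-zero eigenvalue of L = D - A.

Degrees: deg(v0) = 2, deg(v1) = 3, deg(v2) = 4, deg(v3) = 3, deg(v4) = 3, deg(v5) = 3.
L = D − A with rows/columns ordered (v0, v1, v2, v3, v4, v5):
  [ 2,  0,  0,  0, -1, -1]
  [ 0,  3, -1, -1,  0, -1]
  [ 0, -1,  4, -1, -1, -1]
  [ 0, -1, -1,  3, -1,  0]
  [-1,  0, -1, -1,  3,  0]
  [-1, -1, -1,  0,  0,  3]
Characteristic polynomial: det(λI − L) = λ(λ² − 7λ + 9)(λ² − 7λ + 11)(λ − 4).
Roots: λ = 0; (λ² − 7λ + 9) = 0 ⇒ λ = (7 ± √13)/2 ≈ 1.6972, 5.3028; (λ² − 7λ + 11) = 0 ⇒ λ = (7 ± √5)/2 ≈ 2.382, 4.618; (λ − 4) = 0 ⇒ λ = 4.
(Check: the roots sum (with multiplicity) to 18, matching trace L = Σdeg = 2·9 = 18.)
Laplacian eigenvalues: [0.0, 1.6972, 2.382, 4.0, 4.618, 5.3028]. Algebraic connectivity (smallest non-zero eigenvalue) = 1.6972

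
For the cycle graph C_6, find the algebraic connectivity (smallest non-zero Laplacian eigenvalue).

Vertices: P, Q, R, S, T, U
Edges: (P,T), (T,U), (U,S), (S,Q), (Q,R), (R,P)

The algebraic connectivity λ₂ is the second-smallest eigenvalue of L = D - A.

The cycle graph C_n has Laplacian eigenvalues λ_k = 2 − 2cos(2πk/n), k = 0, 1, …, n−1. Here n = 6:
k=0: 2 − 2cos(0) = 0.0; k=1: 2 − 2cos(π/3) = 1.0; k=2: 2 − 2cos(2π/3) = 3.0; k=3: 2 − 2cos(π) = 4.0; k=4: 2 − 2cos(4π/3) = 3.0; k=5: 2 − 2cos(5π/3) = 1.0.
Laplacian eigenvalues: [0.0, 1.0, 1.0, 3.0, 3.0, 4.0]. Algebraic connectivity (smallest non-zero eigenvalue) = 1.0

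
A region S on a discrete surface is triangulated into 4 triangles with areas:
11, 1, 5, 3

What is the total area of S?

11 + 1 + 5 + 3 = 20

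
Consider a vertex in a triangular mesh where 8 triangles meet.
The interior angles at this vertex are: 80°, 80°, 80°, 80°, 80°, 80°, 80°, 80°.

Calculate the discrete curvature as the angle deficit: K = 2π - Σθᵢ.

Sum of angles = 640°. K = 360° - 640° = -280° = -14π/9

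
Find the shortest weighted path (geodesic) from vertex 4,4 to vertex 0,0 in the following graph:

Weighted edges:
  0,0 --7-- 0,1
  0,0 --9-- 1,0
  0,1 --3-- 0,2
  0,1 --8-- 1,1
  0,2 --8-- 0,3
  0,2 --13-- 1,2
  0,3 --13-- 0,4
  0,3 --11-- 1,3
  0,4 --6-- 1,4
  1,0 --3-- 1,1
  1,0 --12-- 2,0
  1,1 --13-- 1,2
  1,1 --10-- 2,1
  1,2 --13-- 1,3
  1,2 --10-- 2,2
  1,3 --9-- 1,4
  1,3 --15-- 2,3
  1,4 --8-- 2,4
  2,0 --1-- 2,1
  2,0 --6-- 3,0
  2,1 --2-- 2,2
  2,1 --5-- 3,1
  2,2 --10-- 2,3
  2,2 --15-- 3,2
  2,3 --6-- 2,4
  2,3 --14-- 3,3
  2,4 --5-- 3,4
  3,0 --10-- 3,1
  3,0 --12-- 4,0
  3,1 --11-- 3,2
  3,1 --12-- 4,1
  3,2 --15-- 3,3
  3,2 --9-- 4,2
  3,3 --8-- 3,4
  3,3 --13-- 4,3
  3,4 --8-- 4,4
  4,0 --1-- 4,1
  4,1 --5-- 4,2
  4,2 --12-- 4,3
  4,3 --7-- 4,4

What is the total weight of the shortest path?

Shortest path: 4,4 → 3,4 → 2,4 → 2,3 → 2,2 → 2,1 → 2,0 → 1,0 → 0,0, total weight = 53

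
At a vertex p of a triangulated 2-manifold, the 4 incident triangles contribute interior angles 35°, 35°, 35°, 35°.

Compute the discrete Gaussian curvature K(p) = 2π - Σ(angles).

Sum of angles = 140°. K = 360° - 140° = 220°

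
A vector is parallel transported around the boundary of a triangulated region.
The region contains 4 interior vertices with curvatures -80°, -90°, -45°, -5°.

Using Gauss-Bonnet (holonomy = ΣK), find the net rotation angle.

Holonomy = total enclosed curvature = (-80°) + (-90°) + (-45°) + (-5°) = -220°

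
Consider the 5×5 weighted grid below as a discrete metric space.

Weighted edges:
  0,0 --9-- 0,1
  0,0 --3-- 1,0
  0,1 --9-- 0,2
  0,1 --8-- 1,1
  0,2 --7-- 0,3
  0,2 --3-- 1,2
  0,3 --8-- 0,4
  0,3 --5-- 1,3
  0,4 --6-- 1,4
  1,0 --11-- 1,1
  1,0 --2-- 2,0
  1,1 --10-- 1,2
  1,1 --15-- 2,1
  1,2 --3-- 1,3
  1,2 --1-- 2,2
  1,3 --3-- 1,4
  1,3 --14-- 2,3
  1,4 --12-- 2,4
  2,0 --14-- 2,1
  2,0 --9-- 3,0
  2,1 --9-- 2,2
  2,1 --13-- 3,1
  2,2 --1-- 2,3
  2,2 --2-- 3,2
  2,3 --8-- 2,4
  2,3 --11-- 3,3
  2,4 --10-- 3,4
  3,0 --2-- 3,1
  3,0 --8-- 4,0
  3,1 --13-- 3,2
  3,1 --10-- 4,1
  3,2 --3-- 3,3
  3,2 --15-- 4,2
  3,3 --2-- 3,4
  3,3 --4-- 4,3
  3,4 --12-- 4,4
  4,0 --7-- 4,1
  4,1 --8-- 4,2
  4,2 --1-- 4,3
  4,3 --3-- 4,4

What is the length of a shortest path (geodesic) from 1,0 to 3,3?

Shortest path: 1,0 → 1,1 → 1,2 → 2,2 → 3,2 → 3,3, total weight = 27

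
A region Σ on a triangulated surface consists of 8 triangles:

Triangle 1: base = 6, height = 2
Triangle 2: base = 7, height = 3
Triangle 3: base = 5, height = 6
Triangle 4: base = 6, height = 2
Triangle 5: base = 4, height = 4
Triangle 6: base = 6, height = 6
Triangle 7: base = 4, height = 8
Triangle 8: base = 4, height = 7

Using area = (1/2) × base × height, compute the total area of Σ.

(1/2)×6×2 + (1/2)×7×3 + (1/2)×5×6 + (1/2)×6×2 + (1/2)×4×4 + (1/2)×6×6 + (1/2)×4×8 + (1/2)×4×7 = 93.5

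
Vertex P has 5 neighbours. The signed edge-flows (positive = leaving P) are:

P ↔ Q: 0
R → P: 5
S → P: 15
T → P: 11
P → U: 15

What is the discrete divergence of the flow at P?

Divergence = sum of outgoing flows = 0 + (-5) + (-15) + (-11) + 15 = -16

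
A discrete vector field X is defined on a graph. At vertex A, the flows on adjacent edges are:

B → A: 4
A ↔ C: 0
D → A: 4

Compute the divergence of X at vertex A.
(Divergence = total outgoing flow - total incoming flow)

Divergence = sum of outgoing flows = (-4) + 0 + (-4) = -8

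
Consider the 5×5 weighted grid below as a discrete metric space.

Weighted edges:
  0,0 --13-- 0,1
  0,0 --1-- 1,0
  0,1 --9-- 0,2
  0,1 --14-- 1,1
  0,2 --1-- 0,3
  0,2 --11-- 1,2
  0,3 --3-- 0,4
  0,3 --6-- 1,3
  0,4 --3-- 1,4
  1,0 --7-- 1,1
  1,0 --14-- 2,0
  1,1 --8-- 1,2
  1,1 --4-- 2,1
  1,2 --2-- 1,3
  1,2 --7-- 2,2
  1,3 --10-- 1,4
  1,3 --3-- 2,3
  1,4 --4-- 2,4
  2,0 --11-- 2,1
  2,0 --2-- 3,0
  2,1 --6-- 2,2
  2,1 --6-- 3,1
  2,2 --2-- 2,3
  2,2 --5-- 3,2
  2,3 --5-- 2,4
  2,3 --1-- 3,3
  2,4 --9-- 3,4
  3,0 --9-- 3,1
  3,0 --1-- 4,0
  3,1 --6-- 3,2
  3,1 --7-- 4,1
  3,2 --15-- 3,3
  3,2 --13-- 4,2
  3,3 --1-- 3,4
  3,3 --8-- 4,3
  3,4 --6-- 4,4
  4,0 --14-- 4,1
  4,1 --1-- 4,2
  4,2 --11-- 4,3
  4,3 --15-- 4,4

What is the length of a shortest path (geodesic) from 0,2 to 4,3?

Shortest path: 0,2 → 0,3 → 1,3 → 2,3 → 3,3 → 4,3, total weight = 19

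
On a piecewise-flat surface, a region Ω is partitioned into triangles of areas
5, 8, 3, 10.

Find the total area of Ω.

5 + 8 + 3 + 10 = 26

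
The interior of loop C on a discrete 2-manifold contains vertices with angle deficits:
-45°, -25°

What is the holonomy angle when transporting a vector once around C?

Holonomy = total enclosed curvature = (-45°) + (-25°) = -70°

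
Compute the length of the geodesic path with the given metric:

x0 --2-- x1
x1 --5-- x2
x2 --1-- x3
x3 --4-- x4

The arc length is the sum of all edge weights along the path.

Arc length = 2 + 5 + 1 + 4 = 12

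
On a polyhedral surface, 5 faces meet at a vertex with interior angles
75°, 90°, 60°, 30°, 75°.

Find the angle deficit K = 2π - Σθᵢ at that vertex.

Sum of angles = 330°. K = 360° - 330° = 30° = π/6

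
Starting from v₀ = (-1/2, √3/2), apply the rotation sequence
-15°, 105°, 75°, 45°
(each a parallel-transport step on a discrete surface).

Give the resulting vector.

Total rotation: (-15°) + 105° + 75° + 45° = 210° ≡ -150° (mod 360°). Final vector: (0.8660, -0.5000)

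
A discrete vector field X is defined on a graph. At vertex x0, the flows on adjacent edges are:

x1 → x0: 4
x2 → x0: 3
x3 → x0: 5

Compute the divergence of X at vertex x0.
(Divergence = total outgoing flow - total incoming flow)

Divergence = sum of outgoing flows = (-4) + (-3) + (-5) = -12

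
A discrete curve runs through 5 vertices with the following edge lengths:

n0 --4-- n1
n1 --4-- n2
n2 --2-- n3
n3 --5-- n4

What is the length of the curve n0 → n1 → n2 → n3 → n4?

Arc length = 4 + 4 + 2 + 5 = 15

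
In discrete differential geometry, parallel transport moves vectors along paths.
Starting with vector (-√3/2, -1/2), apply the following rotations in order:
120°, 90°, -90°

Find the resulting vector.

Total rotation: 120° + 90° + (-90°) = 120°. Final vector: (0.8660, -0.5000)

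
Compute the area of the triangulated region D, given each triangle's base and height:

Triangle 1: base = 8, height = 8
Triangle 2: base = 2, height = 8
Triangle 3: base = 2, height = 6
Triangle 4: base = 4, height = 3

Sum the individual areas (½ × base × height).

(1/2)×8×8 + (1/2)×2×8 + (1/2)×2×6 + (1/2)×4×3 = 52.0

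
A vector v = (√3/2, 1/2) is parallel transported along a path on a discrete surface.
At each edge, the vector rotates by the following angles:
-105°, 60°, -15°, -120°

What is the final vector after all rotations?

Total rotation: (-105°) + 60° + (-15°) + (-120°) = -180° ≡ 180° (mod 360°). Final vector: (-0.8660, -0.5000)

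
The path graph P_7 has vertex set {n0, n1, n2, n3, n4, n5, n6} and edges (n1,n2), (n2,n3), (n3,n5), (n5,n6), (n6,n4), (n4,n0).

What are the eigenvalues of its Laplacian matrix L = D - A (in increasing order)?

The path graph P_n has Laplacian eigenvalues λ_k = 2 − 2cos(kπ/n), k = 0, 1, …, n−1. Here n = 7:
k=0: 2 − 2cos(0) = 0.0; k=1: 2 − 2cos(π/7) = 0.1981; k=2: 2 − 2cos(2π/7) = 0.753; k=3: 2 − 2cos(3π/7) = 1.555; k=4: 2 − 2cos(4π/7) = 2.445; k=5: 2 − 2cos(5π/7) = 3.247; k=6: 2 − 2cos(6π/7) = 3.8019.
Laplacian eigenvalues (increasing order): [0.0, 0.1981, 0.753, 1.555, 2.445, 3.247, 3.8019]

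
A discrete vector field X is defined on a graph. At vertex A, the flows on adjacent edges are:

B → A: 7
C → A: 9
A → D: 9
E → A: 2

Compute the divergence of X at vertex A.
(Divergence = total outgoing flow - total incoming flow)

Divergence = sum of outgoing flows = (-7) + (-9) + 9 + (-2) = -9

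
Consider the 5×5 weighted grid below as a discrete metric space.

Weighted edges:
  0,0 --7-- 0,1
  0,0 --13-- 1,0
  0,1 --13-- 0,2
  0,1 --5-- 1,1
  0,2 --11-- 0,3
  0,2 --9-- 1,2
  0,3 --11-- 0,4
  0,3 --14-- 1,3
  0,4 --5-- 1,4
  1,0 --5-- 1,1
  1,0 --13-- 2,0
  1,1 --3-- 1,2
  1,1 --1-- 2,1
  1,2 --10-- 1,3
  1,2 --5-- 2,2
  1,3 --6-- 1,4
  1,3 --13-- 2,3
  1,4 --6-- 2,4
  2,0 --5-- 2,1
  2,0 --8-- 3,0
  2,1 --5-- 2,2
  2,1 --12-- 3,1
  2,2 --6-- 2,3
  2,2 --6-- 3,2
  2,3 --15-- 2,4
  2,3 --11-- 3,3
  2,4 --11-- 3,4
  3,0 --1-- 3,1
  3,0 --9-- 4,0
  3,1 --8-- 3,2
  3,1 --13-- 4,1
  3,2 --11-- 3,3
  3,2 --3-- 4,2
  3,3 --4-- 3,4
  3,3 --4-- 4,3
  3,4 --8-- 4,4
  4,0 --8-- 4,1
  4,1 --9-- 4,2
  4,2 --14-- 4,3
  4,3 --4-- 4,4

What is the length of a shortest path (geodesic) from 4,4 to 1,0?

Shortest path: 4,4 → 4,3 → 3,3 → 2,3 → 2,2 → 2,1 → 1,1 → 1,0, total weight = 36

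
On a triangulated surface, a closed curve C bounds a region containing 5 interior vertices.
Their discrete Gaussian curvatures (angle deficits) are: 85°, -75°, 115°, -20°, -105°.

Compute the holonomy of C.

Holonomy = total enclosed curvature = 85° + (-75°) + 115° + (-20°) + (-105°) = 0°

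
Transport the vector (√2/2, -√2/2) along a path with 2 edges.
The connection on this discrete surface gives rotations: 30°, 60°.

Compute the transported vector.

Total rotation: 30° + 60° = 90°. Final vector: (0.7071, 0.7071)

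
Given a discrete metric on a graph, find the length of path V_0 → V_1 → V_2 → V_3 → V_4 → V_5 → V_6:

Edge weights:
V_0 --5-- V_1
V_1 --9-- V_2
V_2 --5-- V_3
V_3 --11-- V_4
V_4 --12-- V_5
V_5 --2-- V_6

Arc length = 5 + 9 + 5 + 11 + 12 + 2 = 44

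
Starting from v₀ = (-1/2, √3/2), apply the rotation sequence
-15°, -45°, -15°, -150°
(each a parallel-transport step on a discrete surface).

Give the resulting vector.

Total rotation: (-15°) + (-45°) + (-15°) + (-150°) = -225° ≡ 135° (mod 360°). Final vector: (-0.2588, -0.9659)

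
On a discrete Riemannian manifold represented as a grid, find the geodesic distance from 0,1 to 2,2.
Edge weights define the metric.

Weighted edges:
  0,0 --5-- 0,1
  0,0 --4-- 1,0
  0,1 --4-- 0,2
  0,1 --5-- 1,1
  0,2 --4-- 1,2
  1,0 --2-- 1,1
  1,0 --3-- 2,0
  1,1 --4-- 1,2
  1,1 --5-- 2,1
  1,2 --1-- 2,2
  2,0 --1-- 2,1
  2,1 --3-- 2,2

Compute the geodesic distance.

Shortest path: 0,1 → 0,2 → 1,2 → 2,2, total weight = 9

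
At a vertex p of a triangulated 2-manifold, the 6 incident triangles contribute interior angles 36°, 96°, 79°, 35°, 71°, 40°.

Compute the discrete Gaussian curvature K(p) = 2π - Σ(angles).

Sum of angles = 357°. K = 360° - 357° = 3° = π/60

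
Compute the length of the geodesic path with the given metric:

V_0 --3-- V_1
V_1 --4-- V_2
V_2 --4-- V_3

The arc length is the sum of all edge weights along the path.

Arc length = 3 + 4 + 4 = 11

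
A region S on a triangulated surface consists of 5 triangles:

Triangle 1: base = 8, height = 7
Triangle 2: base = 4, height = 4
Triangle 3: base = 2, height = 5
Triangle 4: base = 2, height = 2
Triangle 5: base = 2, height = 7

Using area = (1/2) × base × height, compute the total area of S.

(1/2)×8×7 + (1/2)×4×4 + (1/2)×2×5 + (1/2)×2×2 + (1/2)×2×7 = 50.0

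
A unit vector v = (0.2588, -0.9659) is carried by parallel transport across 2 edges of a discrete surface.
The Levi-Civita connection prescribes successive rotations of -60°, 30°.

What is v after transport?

Total rotation: (-60°) + 30° = -30°. Final vector: (-0.2588, -0.9659)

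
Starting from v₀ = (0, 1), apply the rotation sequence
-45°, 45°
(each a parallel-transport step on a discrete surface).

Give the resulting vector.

Total rotation: (-45°) + 45° = 0°. Final vector: (0, 1)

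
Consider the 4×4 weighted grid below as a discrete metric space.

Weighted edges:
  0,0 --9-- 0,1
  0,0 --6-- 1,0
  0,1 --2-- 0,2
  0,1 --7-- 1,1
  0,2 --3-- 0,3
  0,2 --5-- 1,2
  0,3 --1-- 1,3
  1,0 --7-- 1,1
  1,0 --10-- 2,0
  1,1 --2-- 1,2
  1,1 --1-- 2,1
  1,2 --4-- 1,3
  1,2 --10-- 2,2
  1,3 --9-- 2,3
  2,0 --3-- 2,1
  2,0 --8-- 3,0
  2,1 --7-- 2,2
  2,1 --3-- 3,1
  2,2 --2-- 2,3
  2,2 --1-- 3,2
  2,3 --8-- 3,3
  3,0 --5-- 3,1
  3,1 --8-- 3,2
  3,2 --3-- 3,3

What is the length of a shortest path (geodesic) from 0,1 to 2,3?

Shortest path: 0,1 → 0,2 → 0,3 → 1,3 → 2,3, total weight = 15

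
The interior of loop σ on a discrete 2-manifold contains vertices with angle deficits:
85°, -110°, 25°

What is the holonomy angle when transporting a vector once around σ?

Holonomy = total enclosed curvature = 85° + (-110°) + 25° = 0°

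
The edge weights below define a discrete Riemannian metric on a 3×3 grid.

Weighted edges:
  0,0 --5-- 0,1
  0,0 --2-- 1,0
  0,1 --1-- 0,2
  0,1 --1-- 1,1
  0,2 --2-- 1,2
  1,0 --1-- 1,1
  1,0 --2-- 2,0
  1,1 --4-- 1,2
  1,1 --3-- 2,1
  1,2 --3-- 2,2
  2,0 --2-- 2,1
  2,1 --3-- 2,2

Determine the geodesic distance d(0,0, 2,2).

Shortest path: 0,0 → 1,0 → 1,1 → 2,1 → 2,2, total weight = 9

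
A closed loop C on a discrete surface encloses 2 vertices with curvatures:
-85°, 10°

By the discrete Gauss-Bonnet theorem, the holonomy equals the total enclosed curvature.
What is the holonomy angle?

Holonomy = total enclosed curvature = (-85°) + 10° = -75°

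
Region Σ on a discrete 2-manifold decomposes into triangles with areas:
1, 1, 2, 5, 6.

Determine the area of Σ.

1 + 1 + 2 + 5 + 6 = 15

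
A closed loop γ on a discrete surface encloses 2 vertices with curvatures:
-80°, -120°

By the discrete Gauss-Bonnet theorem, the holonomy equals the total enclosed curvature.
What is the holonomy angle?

Holonomy = total enclosed curvature = (-80°) + (-120°) = -200°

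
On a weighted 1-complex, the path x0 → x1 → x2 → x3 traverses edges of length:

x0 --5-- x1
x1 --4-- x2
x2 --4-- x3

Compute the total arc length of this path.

Arc length = 5 + 4 + 4 = 13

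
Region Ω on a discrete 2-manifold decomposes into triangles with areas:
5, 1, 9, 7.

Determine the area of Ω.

5 + 1 + 9 + 7 = 22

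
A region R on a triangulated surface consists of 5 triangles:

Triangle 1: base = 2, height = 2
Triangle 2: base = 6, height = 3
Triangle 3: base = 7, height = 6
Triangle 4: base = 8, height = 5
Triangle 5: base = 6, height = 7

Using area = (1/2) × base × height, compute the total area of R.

(1/2)×2×2 + (1/2)×6×3 + (1/2)×7×6 + (1/2)×8×5 + (1/2)×6×7 = 73.0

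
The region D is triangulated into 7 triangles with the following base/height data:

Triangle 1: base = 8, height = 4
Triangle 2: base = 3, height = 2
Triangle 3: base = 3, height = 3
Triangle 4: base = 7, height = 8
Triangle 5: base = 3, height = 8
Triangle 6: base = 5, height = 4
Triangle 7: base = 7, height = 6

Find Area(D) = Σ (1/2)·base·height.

(1/2)×8×4 + (1/2)×3×2 + (1/2)×3×3 + (1/2)×7×8 + (1/2)×3×8 + (1/2)×5×4 + (1/2)×7×6 = 94.5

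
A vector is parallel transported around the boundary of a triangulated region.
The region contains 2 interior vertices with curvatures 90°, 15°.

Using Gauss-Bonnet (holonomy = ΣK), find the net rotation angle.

Holonomy = total enclosed curvature = 90° + 15° = 105°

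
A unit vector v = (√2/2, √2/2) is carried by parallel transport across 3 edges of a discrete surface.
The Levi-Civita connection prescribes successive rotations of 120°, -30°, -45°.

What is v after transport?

Total rotation: 120° + (-30°) + (-45°) = 45°. Final vector: (0, 1)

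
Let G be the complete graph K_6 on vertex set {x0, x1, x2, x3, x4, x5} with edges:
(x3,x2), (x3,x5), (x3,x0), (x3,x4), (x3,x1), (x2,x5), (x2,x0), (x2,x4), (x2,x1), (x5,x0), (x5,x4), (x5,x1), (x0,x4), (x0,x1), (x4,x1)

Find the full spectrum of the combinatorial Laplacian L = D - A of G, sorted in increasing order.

For the complete graph K_n, L = nI − J (J = all-ones matrix). J has eigenvalues n (once, eigenvector 𝟙) and 0 (multiplicity n−1), so L has eigenvalues 0 (once) and n (multiplicity n−1). Here n = 6: eigenvalue 0 once and 6 with multiplicity 5.
Laplacian eigenvalues (increasing order): [0.0, 6.0, 6.0, 6.0, 6.0, 6.0]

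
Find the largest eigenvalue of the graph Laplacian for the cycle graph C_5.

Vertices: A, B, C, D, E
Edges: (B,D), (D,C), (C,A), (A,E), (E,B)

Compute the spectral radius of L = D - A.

The cycle graph C_n has Laplacian eigenvalues λ_k = 2 − 2cos(2πk/n), k = 0, 1, …, n−1. Here n = 5:
k=0: 2 − 2cos(0) = 0.0; k=1: 2 − 2cos(2π/5) = 1.382; k=2: 2 − 2cos(4π/5) = 3.618; k=3: 2 − 2cos(6π/5) = 3.618; k=4: 2 − 2cos(8π/5) = 1.382.
Laplacian eigenvalues: [0.0, 1.382, 1.382, 3.618, 3.618]. Largest eigenvalue (spectral radius) = 3.618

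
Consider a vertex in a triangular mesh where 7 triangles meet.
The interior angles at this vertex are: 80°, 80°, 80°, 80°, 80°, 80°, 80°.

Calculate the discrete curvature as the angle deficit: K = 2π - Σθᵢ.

Sum of angles = 560°. K = 360° - 560° = -200°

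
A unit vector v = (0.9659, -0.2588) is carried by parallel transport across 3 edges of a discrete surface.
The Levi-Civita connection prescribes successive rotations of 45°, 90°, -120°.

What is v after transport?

Total rotation: 45° + 90° + (-120°) = 15°. Final vector: (1, 0)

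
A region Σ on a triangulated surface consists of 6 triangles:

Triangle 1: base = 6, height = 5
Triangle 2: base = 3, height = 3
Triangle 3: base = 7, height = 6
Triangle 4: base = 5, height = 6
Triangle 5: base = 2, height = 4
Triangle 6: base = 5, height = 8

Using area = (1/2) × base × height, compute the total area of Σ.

(1/2)×6×5 + (1/2)×3×3 + (1/2)×7×6 + (1/2)×5×6 + (1/2)×2×4 + (1/2)×5×8 = 79.5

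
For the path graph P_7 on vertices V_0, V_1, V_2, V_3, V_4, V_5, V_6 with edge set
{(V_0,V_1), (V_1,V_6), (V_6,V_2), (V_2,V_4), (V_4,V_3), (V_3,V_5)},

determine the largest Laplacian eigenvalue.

The path graph P_n has Laplacian eigenvalues λ_k = 2 − 2cos(kπ/n), k = 0, 1, …, n−1. Here n = 7:
k=0: 2 − 2cos(0) = 0.0; k=1: 2 − 2cos(π/7) = 0.1981; k=2: 2 − 2cos(2π/7) = 0.753; k=3: 2 − 2cos(3π/7) = 1.555; k=4: 2 − 2cos(4π/7) = 2.445; k=5: 2 − 2cos(5π/7) = 3.247; k=6: 2 − 2cos(6π/7) = 3.8019.
Laplacian eigenvalues: [0.0, 0.1981, 0.753, 1.555, 2.445, 3.247, 3.8019]. Largest eigenvalue (spectral radius) = 3.8019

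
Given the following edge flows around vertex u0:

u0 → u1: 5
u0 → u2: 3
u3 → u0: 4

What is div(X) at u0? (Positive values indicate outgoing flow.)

Divergence = sum of outgoing flows = 5 + 3 + (-4) = 4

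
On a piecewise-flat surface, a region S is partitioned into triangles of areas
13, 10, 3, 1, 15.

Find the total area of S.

13 + 10 + 3 + 1 + 15 = 42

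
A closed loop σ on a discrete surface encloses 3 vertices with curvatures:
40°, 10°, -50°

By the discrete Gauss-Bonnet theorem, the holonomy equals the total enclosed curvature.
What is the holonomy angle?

Holonomy = total enclosed curvature = 40° + 10° + (-50°) = 0°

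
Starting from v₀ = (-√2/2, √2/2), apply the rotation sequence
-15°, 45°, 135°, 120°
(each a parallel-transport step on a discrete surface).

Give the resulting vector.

Total rotation: (-15°) + 45° + 135° + 120° = 285° ≡ -75° (mod 360°). Final vector: (0.5000, 0.8660)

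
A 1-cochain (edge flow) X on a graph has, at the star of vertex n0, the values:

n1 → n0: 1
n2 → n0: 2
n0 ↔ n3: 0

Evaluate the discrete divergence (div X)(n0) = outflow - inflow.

Divergence = sum of outgoing flows = (-1) + (-2) + 0 = -3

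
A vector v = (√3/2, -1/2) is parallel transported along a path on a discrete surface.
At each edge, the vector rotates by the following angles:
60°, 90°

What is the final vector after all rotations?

Total rotation: 60° + 90° = 150°. Final vector: (-0.5000, 0.8660)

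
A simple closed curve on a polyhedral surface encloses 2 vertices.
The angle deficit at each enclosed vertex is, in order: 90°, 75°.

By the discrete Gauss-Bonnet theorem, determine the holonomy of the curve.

Holonomy = total enclosed curvature = 90° + 75° = 165°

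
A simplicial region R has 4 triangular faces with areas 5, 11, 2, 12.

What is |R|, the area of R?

5 + 11 + 2 + 12 = 30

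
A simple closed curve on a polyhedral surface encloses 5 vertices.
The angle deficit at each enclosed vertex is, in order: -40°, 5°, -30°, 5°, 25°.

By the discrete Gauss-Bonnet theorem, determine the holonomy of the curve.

Holonomy = total enclosed curvature = (-40°) + 5° + (-30°) + 5° + 25° = -35°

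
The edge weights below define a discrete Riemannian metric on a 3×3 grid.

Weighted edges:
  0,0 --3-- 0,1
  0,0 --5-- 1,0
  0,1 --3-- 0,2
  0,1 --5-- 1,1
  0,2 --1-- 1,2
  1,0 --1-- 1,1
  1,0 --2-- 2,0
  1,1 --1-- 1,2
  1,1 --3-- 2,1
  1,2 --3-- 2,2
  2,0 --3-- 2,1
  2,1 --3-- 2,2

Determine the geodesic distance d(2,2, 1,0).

Shortest path: 2,2 → 1,2 → 1,1 → 1,0, total weight = 5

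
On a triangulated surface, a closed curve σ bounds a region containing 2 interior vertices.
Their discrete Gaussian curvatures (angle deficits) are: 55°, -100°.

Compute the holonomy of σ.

Holonomy = total enclosed curvature = 55° + (-100°) = -45°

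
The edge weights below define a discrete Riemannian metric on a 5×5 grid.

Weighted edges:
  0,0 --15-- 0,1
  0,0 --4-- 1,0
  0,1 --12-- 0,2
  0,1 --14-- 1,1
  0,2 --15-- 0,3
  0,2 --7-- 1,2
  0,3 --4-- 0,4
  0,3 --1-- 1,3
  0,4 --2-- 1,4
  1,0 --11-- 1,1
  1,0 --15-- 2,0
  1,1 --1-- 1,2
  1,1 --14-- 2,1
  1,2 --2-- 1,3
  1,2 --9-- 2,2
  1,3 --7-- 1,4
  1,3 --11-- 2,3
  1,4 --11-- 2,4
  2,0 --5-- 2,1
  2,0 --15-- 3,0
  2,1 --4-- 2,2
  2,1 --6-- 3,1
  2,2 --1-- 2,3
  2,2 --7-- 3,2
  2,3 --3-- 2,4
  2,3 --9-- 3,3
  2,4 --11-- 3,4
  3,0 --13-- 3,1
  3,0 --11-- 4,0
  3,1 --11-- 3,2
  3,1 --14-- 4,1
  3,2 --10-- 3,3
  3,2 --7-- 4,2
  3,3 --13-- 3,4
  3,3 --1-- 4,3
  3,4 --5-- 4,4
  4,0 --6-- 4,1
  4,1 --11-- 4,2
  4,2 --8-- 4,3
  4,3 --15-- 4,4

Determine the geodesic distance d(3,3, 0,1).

Shortest path: 3,3 → 2,3 → 2,2 → 1,2 → 1,1 → 0,1, total weight = 34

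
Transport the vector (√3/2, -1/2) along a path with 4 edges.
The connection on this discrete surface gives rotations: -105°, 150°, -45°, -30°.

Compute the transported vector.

Total rotation: (-105°) + 150° + (-45°) + (-30°) = -30°. Final vector: (0.5000, -0.8660)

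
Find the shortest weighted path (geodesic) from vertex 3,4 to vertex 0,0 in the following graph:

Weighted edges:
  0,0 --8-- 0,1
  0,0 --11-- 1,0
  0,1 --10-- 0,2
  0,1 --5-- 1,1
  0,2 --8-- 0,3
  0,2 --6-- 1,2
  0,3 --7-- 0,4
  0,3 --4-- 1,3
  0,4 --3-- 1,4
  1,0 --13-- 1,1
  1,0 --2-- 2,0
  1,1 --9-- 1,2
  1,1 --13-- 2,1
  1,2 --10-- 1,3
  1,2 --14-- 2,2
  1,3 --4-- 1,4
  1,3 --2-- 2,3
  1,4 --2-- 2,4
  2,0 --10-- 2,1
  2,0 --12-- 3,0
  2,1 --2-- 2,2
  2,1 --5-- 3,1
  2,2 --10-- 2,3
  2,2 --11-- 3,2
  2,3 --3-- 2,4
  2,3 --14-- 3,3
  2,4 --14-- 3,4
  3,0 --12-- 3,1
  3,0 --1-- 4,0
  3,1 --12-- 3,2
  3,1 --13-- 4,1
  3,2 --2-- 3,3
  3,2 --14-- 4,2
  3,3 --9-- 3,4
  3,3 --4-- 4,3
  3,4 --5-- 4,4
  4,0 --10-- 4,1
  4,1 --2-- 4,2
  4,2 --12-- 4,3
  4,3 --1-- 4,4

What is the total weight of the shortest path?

Shortest path: 3,4 → 3,3 → 3,2 → 2,2 → 2,1 → 2,0 → 1,0 → 0,0, total weight = 47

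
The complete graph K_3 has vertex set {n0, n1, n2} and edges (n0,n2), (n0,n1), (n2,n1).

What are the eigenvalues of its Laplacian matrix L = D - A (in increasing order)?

For the complete graph K_n, L = nI − J (J = all-ones matrix). J has eigenvalues n (once, eigenvector 𝟙) and 0 (multiplicity n−1), so L has eigenvalues 0 (once) and n (multiplicity n−1). Here n = 3: eigenvalue 0 once and 3 with multiplicity 2.
Laplacian eigenvalues (increasing order): [0.0, 3.0, 3.0]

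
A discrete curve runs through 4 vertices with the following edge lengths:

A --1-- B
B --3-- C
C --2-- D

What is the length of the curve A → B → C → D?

Arc length = 1 + 3 + 2 = 6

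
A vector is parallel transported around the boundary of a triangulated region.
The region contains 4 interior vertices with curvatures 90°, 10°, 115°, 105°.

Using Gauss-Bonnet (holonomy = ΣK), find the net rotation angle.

Holonomy = total enclosed curvature = 90° + 10° + 115° + 105° = 320°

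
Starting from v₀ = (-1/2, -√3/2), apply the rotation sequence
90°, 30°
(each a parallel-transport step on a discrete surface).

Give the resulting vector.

Total rotation: 90° + 30° = 120°. Final vector: (1, 0)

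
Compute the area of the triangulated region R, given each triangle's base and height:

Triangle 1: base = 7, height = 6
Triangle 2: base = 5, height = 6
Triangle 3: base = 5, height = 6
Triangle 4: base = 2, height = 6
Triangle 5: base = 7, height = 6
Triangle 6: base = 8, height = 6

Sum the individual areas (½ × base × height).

(1/2)×7×6 + (1/2)×5×6 + (1/2)×5×6 + (1/2)×2×6 + (1/2)×7×6 + (1/2)×8×6 = 102.0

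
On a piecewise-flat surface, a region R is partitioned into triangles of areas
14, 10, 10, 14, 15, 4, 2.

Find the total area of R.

14 + 10 + 10 + 14 + 15 + 4 + 2 = 69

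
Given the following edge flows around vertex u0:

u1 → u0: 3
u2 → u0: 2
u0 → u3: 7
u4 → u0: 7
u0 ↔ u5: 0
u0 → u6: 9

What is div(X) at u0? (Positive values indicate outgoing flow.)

Divergence = sum of outgoing flows = (-3) + (-2) + 7 + (-7) + 0 + 9 = 4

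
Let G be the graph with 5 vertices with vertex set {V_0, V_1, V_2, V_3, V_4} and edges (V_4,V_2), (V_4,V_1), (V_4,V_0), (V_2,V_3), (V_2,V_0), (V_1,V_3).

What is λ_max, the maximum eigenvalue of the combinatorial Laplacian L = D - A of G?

Degrees: deg(V_0) = 2, deg(V_1) = 2, deg(V_2) = 3, deg(V_3) = 2, deg(V_4) = 3.
L = D − A with rows/columns ordered (V_0, V_1, V_2, V_3, V_4):
  [ 2,  0, -1,  0, -1]
  [ 0,  2,  0, -1, -1]
  [-1,  0,  3, -1, -1]
  [ 0, -1, -1,  2,  0]
  [-1, -1, -1,  0,  3]
Characteristic polynomial: det(λI − L) = λ(λ² − 5λ + 5)(λ² − 7λ + 11).
Roots: λ = 0; (λ² − 5λ + 5) = 0 ⇒ λ = (5 ± √5)/2 ≈ 1.382, 3.618; (λ² − 7λ + 11) = 0 ⇒ λ = (7 ± √5)/2 ≈ 2.382, 4.618.
(Check: the roots sum (with multiplicity) to 12, matching trace L = Σdeg = 2·6 = 12.)
Laplacian eigenvalues: [0.0, 1.382, 2.382, 3.618, 4.618]. Largest eigenvalue (spectral radius) = 4.618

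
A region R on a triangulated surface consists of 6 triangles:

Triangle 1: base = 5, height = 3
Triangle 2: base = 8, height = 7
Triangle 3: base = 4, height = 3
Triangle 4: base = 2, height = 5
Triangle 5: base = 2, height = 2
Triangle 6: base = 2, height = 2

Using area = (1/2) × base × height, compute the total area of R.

(1/2)×5×3 + (1/2)×8×7 + (1/2)×4×3 + (1/2)×2×5 + (1/2)×2×2 + (1/2)×2×2 = 50.5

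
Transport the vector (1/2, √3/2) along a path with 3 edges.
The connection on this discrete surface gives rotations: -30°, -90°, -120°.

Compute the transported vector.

Total rotation: (-30°) + (-90°) + (-120°) = -240° ≡ 120° (mod 360°). Final vector: (-1, 0)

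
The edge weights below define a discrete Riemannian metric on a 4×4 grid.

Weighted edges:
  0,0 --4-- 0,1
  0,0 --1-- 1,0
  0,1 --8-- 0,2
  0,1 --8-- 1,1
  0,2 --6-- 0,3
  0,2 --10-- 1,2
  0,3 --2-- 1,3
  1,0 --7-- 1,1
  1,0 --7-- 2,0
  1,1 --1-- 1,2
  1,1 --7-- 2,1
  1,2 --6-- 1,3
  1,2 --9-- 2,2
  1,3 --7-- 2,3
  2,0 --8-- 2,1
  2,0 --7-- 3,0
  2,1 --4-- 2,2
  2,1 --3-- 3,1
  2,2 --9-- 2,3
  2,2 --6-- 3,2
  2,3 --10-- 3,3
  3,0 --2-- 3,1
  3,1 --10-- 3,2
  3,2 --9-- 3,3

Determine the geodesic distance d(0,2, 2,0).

Shortest path: 0,2 → 0,1 → 0,0 → 1,0 → 2,0, total weight = 20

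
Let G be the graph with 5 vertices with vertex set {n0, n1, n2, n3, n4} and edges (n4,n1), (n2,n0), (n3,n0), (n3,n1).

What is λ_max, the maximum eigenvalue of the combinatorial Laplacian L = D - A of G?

Degrees: deg(n0) = 2, deg(n1) = 2, deg(n2) = 1, deg(n3) = 2, deg(n4) = 1.
L = D − A with rows/columns ordered (n0, n1, n2, n3, n4):
  [ 2,  0, -1, -1,  0]
  [ 0,  2,  0, -1, -1]
  [-1,  0,  1,  0,  0]
  [-1, -1,  0,  2,  0]
  [ 0, -1,  0,  0,  1]
Characteristic polynomial: det(λI − L) = λ(λ² − 3λ + 1)(λ² − 5λ + 5).
Roots: λ = 0; (λ² − 3λ + 1) = 0 ⇒ λ = (3 ± √5)/2 ≈ 0.382, 2.618; (λ² − 5λ + 5) = 0 ⇒ λ = (5 ± √5)/2 ≈ 1.382, 3.618.
(Check: the roots sum (with multiplicity) to 8, matching trace L = Σdeg = 2·4 = 8.)
Laplacian eigenvalues: [0.0, 0.382, 1.382, 2.618, 3.618]. Largest eigenvalue (spectral radius) = 3.618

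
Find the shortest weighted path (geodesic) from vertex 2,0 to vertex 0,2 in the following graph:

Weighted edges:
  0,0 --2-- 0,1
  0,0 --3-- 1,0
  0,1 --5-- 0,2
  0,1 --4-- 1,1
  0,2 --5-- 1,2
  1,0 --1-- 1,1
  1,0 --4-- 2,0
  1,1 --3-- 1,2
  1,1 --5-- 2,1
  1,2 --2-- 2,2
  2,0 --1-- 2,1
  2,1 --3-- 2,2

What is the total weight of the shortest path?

Shortest path: 2,0 → 2,1 → 2,2 → 1,2 → 0,2, total weight = 11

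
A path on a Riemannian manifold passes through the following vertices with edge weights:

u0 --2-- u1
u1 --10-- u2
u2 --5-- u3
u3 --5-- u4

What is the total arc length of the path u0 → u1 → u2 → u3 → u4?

Arc length = 2 + 10 + 5 + 5 = 22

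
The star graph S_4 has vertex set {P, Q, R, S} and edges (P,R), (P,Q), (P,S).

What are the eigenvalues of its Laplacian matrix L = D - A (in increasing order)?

The star S_4 is the complete bipartite graph K_{1,3} (one hub of degree 3, 3 leaves of degree 1). The Laplacian spectrum of K_{p,q} is 0, p (multiplicity q−1), q (multiplicity p−1), p+q. With p = 1, q = 3: 0 once, 1 with multiplicity 2, and 4 once. (Check: trace L = sum of degrees = 6 = 2·1 + 4.)
Laplacian eigenvalues (increasing order): [0.0, 1.0, 1.0, 4.0]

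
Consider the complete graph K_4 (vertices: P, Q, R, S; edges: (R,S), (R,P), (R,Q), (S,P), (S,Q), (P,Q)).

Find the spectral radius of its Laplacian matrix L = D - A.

For the complete graph K_n, L = nI − J (J = all-ones matrix). J has eigenvalues n (once, eigenvector 𝟙) and 0 (multiplicity n−1), so L has eigenvalues 0 (once) and n (multiplicity n−1). Here n = 4: eigenvalue 0 once and 4 with multiplicity 3.
Laplacian eigenvalues: [0.0, 4.0, 4.0, 4.0]. Largest eigenvalue (spectral radius) = 4.0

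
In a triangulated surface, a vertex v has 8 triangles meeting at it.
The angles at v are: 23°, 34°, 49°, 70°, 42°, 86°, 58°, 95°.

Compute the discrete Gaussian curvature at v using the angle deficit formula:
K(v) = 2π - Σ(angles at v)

Sum of angles = 457°. K = 360° - 457° = -97° = -97π/180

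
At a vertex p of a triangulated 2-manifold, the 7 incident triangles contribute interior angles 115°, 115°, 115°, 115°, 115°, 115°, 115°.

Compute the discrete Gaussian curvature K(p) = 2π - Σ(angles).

Sum of angles = 805°. K = 360° - 805° = -445°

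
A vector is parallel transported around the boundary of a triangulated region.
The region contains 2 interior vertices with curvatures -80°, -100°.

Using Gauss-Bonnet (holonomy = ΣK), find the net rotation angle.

Holonomy = total enclosed curvature = (-80°) + (-100°) = -180°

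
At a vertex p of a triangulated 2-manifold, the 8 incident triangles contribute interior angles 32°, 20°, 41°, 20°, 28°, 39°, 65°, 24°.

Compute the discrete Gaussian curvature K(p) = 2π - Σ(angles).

Sum of angles = 269°. K = 360° - 269° = 91° = 91π/180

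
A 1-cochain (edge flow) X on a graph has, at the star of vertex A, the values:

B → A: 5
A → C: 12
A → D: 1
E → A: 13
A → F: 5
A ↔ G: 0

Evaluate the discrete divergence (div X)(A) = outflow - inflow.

Divergence = sum of outgoing flows = (-5) + 12 + 1 + (-13) + 5 + 0 = 0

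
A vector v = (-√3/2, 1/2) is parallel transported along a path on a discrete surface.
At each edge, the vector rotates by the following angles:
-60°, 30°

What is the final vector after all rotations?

Total rotation: (-60°) + 30° = -30°. Final vector: (-0.5000, 0.8660)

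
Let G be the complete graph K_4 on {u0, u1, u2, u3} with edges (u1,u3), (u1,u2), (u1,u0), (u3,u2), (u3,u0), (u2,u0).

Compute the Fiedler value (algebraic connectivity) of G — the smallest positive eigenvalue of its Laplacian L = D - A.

For the complete graph K_n, L = nI − J (J = all-ones matrix). J has eigenvalues n (once, eigenvector 𝟙) and 0 (multiplicity n−1), so L has eigenvalues 0 (once) and n (multiplicity n−1). Here n = 4: eigenvalue 0 once and 4 with multiplicity 3.
Laplacian eigenvalues: [0.0, 4.0, 4.0, 4.0]. Algebraic connectivity (smallest non-zero eigenvalue) = 4.0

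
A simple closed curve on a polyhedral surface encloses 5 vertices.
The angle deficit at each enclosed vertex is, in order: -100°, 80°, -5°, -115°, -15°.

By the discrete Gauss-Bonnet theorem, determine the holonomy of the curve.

Holonomy = total enclosed curvature = (-100°) + 80° + (-5°) + (-115°) + (-15°) = -155°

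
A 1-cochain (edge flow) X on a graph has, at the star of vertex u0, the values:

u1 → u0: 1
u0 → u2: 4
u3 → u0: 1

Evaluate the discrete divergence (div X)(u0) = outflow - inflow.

Divergence = sum of outgoing flows = (-1) + 4 + (-1) = 2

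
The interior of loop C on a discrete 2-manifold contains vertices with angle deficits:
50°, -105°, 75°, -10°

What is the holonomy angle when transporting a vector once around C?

Holonomy = total enclosed curvature = 50° + (-105°) + 75° + (-10°) = 10°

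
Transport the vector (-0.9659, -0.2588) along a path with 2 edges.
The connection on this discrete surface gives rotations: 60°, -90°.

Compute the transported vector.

Total rotation: 60° + (-90°) = -30°. Final vector: (-0.9659, 0.2588)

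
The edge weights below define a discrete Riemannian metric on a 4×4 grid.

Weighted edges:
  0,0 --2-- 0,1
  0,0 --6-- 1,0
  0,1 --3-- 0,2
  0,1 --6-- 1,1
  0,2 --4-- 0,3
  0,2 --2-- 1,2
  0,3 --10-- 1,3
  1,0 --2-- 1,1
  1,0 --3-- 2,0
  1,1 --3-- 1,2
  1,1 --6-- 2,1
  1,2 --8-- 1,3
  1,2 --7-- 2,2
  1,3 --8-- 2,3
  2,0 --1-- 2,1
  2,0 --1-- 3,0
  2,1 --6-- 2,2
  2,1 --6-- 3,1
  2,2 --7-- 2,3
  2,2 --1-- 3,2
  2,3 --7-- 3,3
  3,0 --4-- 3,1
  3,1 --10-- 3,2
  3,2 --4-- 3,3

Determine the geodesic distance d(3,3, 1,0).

Shortest path: 3,3 → 3,2 → 2,2 → 2,1 → 2,0 → 1,0, total weight = 15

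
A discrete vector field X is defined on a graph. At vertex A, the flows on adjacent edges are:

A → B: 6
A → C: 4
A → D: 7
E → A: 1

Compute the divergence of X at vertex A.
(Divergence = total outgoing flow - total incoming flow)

Divergence = sum of outgoing flows = 6 + 4 + 7 + (-1) = 16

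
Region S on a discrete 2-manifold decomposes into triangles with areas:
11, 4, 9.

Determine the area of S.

11 + 4 + 9 = 24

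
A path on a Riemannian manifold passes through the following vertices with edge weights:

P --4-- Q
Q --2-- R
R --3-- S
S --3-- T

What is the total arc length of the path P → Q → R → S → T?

Arc length = 4 + 2 + 3 + 3 = 12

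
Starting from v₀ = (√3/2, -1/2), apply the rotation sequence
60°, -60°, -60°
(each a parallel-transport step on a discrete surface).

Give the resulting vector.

Total rotation: 60° + (-60°) + (-60°) = -60°. Final vector: (0, -1)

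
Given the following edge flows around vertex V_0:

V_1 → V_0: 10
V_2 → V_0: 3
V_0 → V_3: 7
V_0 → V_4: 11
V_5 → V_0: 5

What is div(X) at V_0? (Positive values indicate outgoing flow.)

Divergence = sum of outgoing flows = (-10) + (-3) + 7 + 11 + (-5) = 0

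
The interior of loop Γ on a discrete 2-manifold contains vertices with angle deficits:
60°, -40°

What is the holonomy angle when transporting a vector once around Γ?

Holonomy = total enclosed curvature = 60° + (-40°) = 20°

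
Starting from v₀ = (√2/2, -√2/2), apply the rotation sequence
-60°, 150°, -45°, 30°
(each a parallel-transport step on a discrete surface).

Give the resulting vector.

Total rotation: (-60°) + 150° + (-45°) + 30° = 75°. Final vector: (0.8660, 0.5000)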